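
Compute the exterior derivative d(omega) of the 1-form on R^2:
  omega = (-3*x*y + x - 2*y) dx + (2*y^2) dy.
d(omega) = (3*x + 2) dx ∧ dy

For a 1-form omega = sum_i f_i dx_i, the exterior derivative is
  d(omega) = sum_{i < j} (∂f_j/∂x_i - ∂f_i/∂x_j) dx_i ∧ dx_j.
  coefficient of dx ∧ dy: ∂f_2/∂x - ∂f_1/∂y = ∂(2*y^2)/∂x - ∂(-3*x*y + x - 2*y)/∂y = 3*x + 2
Assembling: d(omega) = (3*x + 2) dx ∧ dy.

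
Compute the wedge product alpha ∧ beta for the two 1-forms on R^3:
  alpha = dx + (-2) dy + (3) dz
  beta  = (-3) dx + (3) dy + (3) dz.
alpha ∧ beta = (-3) dx ∧ dy + (12) dx ∧ dz + (-15) dy ∧ dz

Distribute the wedge, using dx_i ∧ dx_j = -dx_j ∧ dx_i and dx_i ∧ dx_i = 0. For each pair (i, j) with i < j, the coefficient of dx_i ∧ dx_j in alpha ∧ beta is (alpha_i * beta_j - alpha_j * beta_i). Collecting: alpha ∧ beta = (-3) dx ∧ dy + (12) dx ∧ dz + (-15) dy ∧ dz.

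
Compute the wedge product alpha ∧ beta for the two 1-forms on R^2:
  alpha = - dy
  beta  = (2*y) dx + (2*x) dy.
alpha ∧ beta = (2*y) dx ∧ dy

Distribute the wedge, using dx_i ∧ dx_j = -dx_j ∧ dx_i and dx_i ∧ dx_i = 0. For each pair (i, j) with i < j, the coefficient of dx_i ∧ dx_j in alpha ∧ beta is (alpha_i * beta_j - alpha_j * beta_i). Collecting: alpha ∧ beta = (2*y) dx ∧ dy.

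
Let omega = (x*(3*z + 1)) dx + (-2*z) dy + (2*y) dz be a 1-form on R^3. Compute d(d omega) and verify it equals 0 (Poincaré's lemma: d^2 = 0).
d(d omega) = 0

Step 1: d omega = sum_{i<j} (∂f_j/∂x_i - ∂f_i/∂x_j) dx_i ∧ dx_j:
  coeff of dx ∧ dy: 0
  coeff of dx ∧ dz: -3*x
  coeff of dy ∧ dz: 4
Step 2: Apply d again to each 2-form coefficient. The only possible 3-form in R^3 is dx ∧ dy ∧ dz, with coefficient
  ∂(coeff of dy∧dz)/∂x - ∂(coeff of dx∧dz)/∂y + ∂(coeff of dx∧dy)/∂z
  = ∂/∂x (4) - ∂/∂y (-3*x) + ∂/∂z (0).
Each of these terms simplifies to sums of mixed partials that cancel in pairs. The result is 0 (by equality of mixed partials for smooth functions — Schwarz / Clairaut).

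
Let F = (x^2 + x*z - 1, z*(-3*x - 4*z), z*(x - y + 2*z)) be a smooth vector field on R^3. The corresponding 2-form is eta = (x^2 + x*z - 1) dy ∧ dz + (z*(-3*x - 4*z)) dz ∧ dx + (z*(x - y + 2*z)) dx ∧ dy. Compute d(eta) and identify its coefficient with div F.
d(eta) = (3*x - y + 5*z) dx ∧ dy ∧ dz; div F = 3*x - y + 5*z

For a 2-form in R^3 of the form above, applying d gives a 3-form with coefficient ∂P/∂x + ∂Q/∂y + ∂R/∂z:
  ∂P/∂x = 2*x + z
  ∂Q/∂y = 0
  ∂R/∂z = x - y + 4*z
Sum = 3*x - y + 5*z, which is exactly div F.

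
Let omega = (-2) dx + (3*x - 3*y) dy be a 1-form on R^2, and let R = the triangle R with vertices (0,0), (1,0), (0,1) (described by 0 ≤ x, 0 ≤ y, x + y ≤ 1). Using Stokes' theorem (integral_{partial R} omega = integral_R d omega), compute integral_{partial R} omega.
integral_(partial R) omega = 3/2

Stokes: integral_partial_R omega = integral_R d omega with d omega = (∂Q/∂x - ∂P/∂y) dx ∧ dy.
  ∂Q/∂x = 3
  ∂P/∂y = 0
  integrand = ∂Q/∂x - ∂P/∂y = 3.
Integrating over R: integral_0^1 integral_0^{1-x} (3) dy dx = 3/2.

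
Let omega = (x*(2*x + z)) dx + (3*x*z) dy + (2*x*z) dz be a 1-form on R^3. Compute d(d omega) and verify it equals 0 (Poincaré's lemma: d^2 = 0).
d(d omega) = 0

Step 1: d omega = sum_{i<j} (∂f_j/∂x_i - ∂f_i/∂x_j) dx_i ∧ dx_j:
  coeff of dx ∧ dy: 3*z
  coeff of dx ∧ dz: -x + 2*z
  coeff of dy ∧ dz: -3*x
Step 2: Apply d again to each 2-form coefficient. The only possible 3-form in R^3 is dx ∧ dy ∧ dz, with coefficient
  ∂(coeff of dy∧dz)/∂x - ∂(coeff of dx∧dz)/∂y + ∂(coeff of dx∧dy)/∂z
  = ∂/∂x (-3*x) - ∂/∂y (-x + 2*z) + ∂/∂z (3*z).
Each of these terms simplifies to sums of mixed partials that cancel in pairs. The result is 0 (by equality of mixed partials for smooth functions — Schwarz / Clairaut).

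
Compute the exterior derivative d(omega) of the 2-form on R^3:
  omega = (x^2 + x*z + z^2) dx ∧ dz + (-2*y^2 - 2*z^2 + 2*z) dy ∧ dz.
d(omega) = 0

For a 2-form omega = sum_{i<j} g_{ij} dx_i ∧ dx_j, the exterior derivative is
  d(omega) = sum_{i<j} d(g_{ij}) ∧ dx_i ∧ dx_j = sum_{i<j, k} (∂g_{ij}/∂x_k) dx_k ∧ dx_i ∧ dx_j.
Expand each term, using dx_k ∧ dx_i ∧ dx_j = sgn(permutation) dx_{(a)} ∧ dx_{(b)} ∧ dx_{(c)} with (a < b < c) sorted:

Collecting like 3-forms: d(omega) = 0.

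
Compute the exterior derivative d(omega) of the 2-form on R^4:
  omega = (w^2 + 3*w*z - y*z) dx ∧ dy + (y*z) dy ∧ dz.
d(omega) = (3*w - y) dx ∧ dy ∧ dz + (2*w + 3*z) dx ∧ dy ∧ dw

For a 2-form omega = sum_{i<j} g_{ij} dx_i ∧ dx_j, the exterior derivative is
  d(omega) = sum_{i<j} d(g_{ij}) ∧ dx_i ∧ dx_j = sum_{i<j, k} (∂g_{ij}/∂x_k) dx_k ∧ dx_i ∧ dx_j.
Expand each term, using dx_k ∧ dx_i ∧ dx_j = sgn(permutation) dx_{(a)} ∧ dx_{(b)} ∧ dx_{(c)} with (a < b < c) sorted:
  d(w^2 + 3*w*z - y*z) includes (∂/∂z)(w^2 + 3*w*z - y*z) dz = (3*w - y) dz, which multiplied by dx ∧ dy gives (3*w - y) dx ∧ dy ∧ dz
  d(w^2 + 3*w*z - y*z) includes (∂/∂w)(w^2 + 3*w*z - y*z) dw = (2*w + 3*z) dw, which multiplied by dx ∧ dy gives (2*w + 3*z) dx ∧ dy ∧ dw
Collecting like 3-forms: d(omega) = (3*w - y) dx ∧ dy ∧ dz + (2*w + 3*z) dx ∧ dy ∧ dw.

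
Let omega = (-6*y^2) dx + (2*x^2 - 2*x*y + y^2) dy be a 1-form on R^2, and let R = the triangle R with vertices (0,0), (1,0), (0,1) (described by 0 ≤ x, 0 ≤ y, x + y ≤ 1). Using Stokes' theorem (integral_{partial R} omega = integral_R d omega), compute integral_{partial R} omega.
integral_(partial R) omega = 7/3

Stokes: integral_partial_R omega = integral_R d omega with d omega = (∂Q/∂x - ∂P/∂y) dx ∧ dy.
  ∂Q/∂x = 4*x - 2*y
  ∂P/∂y = -12*y
  integrand = ∂Q/∂x - ∂P/∂y = 4*x + 10*y.
Integrating over R: integral_0^1 integral_0^{1-x} (4*x + 10*y) dy dx = 7/3.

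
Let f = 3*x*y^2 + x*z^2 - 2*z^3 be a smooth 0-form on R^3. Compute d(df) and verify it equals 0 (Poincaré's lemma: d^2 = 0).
d(df) = 0

Step 1: df = sum_i (∂f/∂x_i) dx_i = (3*y^2 + z^2) dx + (6*x*y) dy + (2*z*(x - 3*z)) dz.
Step 2: Apply d again. Using the 1-form formula, the coefficient of dx ∧ dy in d(df) is ∂^2 f/∂x ∂y - ∂^2 f/∂y ∂x = (6*y) - (6*y) = 0 (equality of mixed partials for smooth f).
Similarly for dx ∧ dz and dy ∧ dz — all coefficients vanish. So d(df) = 0.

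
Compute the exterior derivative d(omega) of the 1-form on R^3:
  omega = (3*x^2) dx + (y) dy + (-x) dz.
d(omega) = (-1) dx ∧ dz

For a 1-form omega = sum_i f_i dx_i, the exterior derivative is
  d(omega) = sum_{i < j} (∂f_j/∂x_i - ∂f_i/∂x_j) dx_i ∧ dx_j.
  coefficient of dx ∧ dz: ∂f_3/∂x - ∂f_1/∂z = ∂(-x)/∂x - ∂(3*x^2)/∂z = -1
Assembling: d(omega) = (-1) dx ∧ dz.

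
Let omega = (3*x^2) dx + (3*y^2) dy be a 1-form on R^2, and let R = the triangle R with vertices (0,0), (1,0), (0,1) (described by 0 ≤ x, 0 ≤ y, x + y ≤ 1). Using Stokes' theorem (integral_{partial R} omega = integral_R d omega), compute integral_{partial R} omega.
integral_(partial R) omega = 0

Stokes: integral_partial_R omega = integral_R d omega with d omega = (∂Q/∂x - ∂P/∂y) dx ∧ dy.
  ∂Q/∂x = 0
  ∂P/∂y = 0
  integrand = ∂Q/∂x - ∂P/∂y = 0.
Integrating over R: integral_0^1 integral_0^{1-x} (0) dy dx = 0.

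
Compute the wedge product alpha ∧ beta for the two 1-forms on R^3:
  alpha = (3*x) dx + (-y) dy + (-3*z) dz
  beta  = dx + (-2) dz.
alpha ∧ beta = (-6*x + 3*z) dx ∧ dz + (y) dx ∧ dy + (2*y) dy ∧ dz

Distribute the wedge, using dx_i ∧ dx_j = -dx_j ∧ dx_i and dx_i ∧ dx_i = 0. For each pair (i, j) with i < j, the coefficient of dx_i ∧ dx_j in alpha ∧ beta is (alpha_i * beta_j - alpha_j * beta_i). Collecting: alpha ∧ beta = (-6*x + 3*z) dx ∧ dz + (y) dx ∧ dy + (2*y) dy ∧ dz.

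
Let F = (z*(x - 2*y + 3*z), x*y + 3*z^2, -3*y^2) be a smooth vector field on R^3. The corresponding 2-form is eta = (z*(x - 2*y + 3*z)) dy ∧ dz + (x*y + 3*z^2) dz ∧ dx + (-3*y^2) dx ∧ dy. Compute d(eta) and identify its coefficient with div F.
d(eta) = (x + z) dx ∧ dy ∧ dz; div F = x + z

For a 2-form in R^3 of the form above, applying d gives a 3-form with coefficient ∂P/∂x + ∂Q/∂y + ∂R/∂z:
  ∂P/∂x = z
  ∂Q/∂y = x
  ∂R/∂z = 0
Sum = x + z, which is exactly div F.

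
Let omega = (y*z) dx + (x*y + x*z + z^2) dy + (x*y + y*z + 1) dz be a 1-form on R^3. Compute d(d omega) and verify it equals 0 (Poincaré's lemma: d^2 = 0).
d(d omega) = 0

Step 1: d omega = sum_{i<j} (∂f_j/∂x_i - ∂f_i/∂x_j) dx_i ∧ dx_j:
  coeff of dx ∧ dy: y
  coeff of dx ∧ dz: 0
  coeff of dy ∧ dz: -z
Step 2: Apply d again to each 2-form coefficient. The only possible 3-form in R^3 is dx ∧ dy ∧ dz, with coefficient
  ∂(coeff of dy∧dz)/∂x - ∂(coeff of dx∧dz)/∂y + ∂(coeff of dx∧dy)/∂z
  = ∂/∂x (-z) - ∂/∂y (0) + ∂/∂z (y).
Each of these terms simplifies to sums of mixed partials that cancel in pairs. The result is 0 (by equality of mixed partials for smooth functions — Schwarz / Clairaut).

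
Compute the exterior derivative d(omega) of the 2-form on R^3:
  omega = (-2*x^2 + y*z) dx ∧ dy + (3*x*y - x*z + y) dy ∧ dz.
d(omega) = (4*y - z) dx ∧ dy ∧ dz

For a 2-form omega = sum_{i<j} g_{ij} dx_i ∧ dx_j, the exterior derivative is
  d(omega) = sum_{i<j} d(g_{ij}) ∧ dx_i ∧ dx_j = sum_{i<j, k} (∂g_{ij}/∂x_k) dx_k ∧ dx_i ∧ dx_j.
Expand each term, using dx_k ∧ dx_i ∧ dx_j = sgn(permutation) dx_{(a)} ∧ dx_{(b)} ∧ dx_{(c)} with (a < b < c) sorted:
  d(-2*x^2 + y*z) includes (∂/∂z)(-2*x^2 + y*z) dz = (y) dz, which multiplied by dx ∧ dy gives (y) dx ∧ dy ∧ dz
  d(3*x*y - x*z + y) includes (∂/∂x)(3*x*y - x*z + y) dx = (3*y - z) dx, which multiplied by dy ∧ dz gives (3*y - z) dx ∧ dy ∧ dz
Collecting like 3-forms: d(omega) = (4*y - z) dx ∧ dy ∧ dz.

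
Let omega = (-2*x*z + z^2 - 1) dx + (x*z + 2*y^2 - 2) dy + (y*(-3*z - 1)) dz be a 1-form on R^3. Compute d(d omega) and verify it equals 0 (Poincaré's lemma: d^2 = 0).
d(d omega) = 0

Step 1: d omega = sum_{i<j} (∂f_j/∂x_i - ∂f_i/∂x_j) dx_i ∧ dx_j:
  coeff of dx ∧ dy: z
  coeff of dx ∧ dz: 2*x - 2*z
  coeff of dy ∧ dz: -x - 3*z - 1
Step 2: Apply d again to each 2-form coefficient. The only possible 3-form in R^3 is dx ∧ dy ∧ dz, with coefficient
  ∂(coeff of dy∧dz)/∂x - ∂(coeff of dx∧dz)/∂y + ∂(coeff of dx∧dy)/∂z
  = ∂/∂x (-x - 3*z - 1) - ∂/∂y (2*x - 2*z) + ∂/∂z (z).
Each of these terms simplifies to sums of mixed partials that cancel in pairs. The result is 0 (by equality of mixed partials for smooth functions — Schwarz / Clairaut).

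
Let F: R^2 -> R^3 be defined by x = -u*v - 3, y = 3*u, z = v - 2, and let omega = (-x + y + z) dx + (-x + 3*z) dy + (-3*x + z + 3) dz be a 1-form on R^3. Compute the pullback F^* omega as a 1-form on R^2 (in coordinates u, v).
F^* omega = (-u*v^2 - v^2 + 8*v - 9) du + (-u^2*v - 3*u^2 + 2*u*v - u + v + 10) dv

Using F^*(f dg) = (f ∘ F) d(g ∘ F), substitute each coordinate x_i by F_i(u, v) in f_i, and replace dx_i by d F_i = (∂F_i/∂u) du + (∂F_i/∂v) dv.
  For the x component: f_1(F) = u*v + 3*u + v + 1; d F_1 = (-v) du + (-u) dv
  For the y component: f_2(F) = u*v + 3*v - 3; d F_2 = (3) du + (0) dv
  For the z component: f_3(F) = 3*u*v + v + 10; d F_3 = (0) du + (1) dv
Combining and collecting du, dv coefficients:
  coeff of du: -u*v^2 - v^2 + 8*v - 9
  coeff of dv: -u^2*v - 3*u^2 + 2*u*v - u + v + 10
F^* omega = (-u*v^2 - v^2 + 8*v - 9) du + (-u^2*v - 3*u^2 + 2*u*v - u + v + 10) dv.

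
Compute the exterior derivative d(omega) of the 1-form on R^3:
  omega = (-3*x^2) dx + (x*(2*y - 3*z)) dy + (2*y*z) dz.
d(omega) = (2*y - 3*z) dx ∧ dy + (3*x + 2*z) dy ∧ dz

For a 1-form omega = sum_i f_i dx_i, the exterior derivative is
  d(omega) = sum_{i < j} (∂f_j/∂x_i - ∂f_i/∂x_j) dx_i ∧ dx_j.
  coefficient of dx ∧ dy: ∂f_2/∂x - ∂f_1/∂y = ∂(x*(2*y - 3*z))/∂x - ∂(-3*x^2)/∂y = 2*y - 3*z
  coefficient of dy ∧ dz: ∂f_3/∂y - ∂f_2/∂z = ∂(2*y*z)/∂y - ∂(x*(2*y - 3*z))/∂z = 3*x + 2*z
Assembling: d(omega) = (2*y - 3*z) dx ∧ dy + (3*x + 2*z) dy ∧ dz.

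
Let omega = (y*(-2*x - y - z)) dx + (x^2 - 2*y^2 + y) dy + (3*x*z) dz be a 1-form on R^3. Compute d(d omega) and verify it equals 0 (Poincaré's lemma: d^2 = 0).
d(d omega) = 0

Step 1: d omega = sum_{i<j} (∂f_j/∂x_i - ∂f_i/∂x_j) dx_i ∧ dx_j:
  coeff of dx ∧ dy: 4*x + 2*y + z
  coeff of dx ∧ dz: y + 3*z
  coeff of dy ∧ dz: 0
Step 2: Apply d again to each 2-form coefficient. The only possible 3-form in R^3 is dx ∧ dy ∧ dz, with coefficient
  ∂(coeff of dy∧dz)/∂x - ∂(coeff of dx∧dz)/∂y + ∂(coeff of dx∧dy)/∂z
  = ∂/∂x (0) - ∂/∂y (y + 3*z) + ∂/∂z (4*x + 2*y + z).
Each of these terms simplifies to sums of mixed partials that cancel in pairs. The result is 0 (by equality of mixed partials for smooth functions — Schwarz / Clairaut).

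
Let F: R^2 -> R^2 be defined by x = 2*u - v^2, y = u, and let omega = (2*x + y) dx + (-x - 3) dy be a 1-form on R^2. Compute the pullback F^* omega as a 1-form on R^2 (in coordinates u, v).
F^* omega = (8*u - 3*v^2 - 3) du + (-10*u*v + 4*v^3) dv

Using F^*(f dg) = (f ∘ F) d(g ∘ F), substitute each coordinate x_i by F_i(u, v) in f_i, and replace dx_i by d F_i = (∂F_i/∂u) du + (∂F_i/∂v) dv.
  For the x component: f_1(F) = 5*u - 2*v^2; d F_1 = (2) du + (-2*v) dv
  For the y component: f_2(F) = -2*u + v^2 - 3; d F_2 = (1) du + (0) dv
Combining and collecting du, dv coefficients:
  coeff of du: 8*u - 3*v^2 - 3
  coeff of dv: -10*u*v + 4*v^3
F^* omega = (8*u - 3*v^2 - 3) du + (-10*u*v + 4*v^3) dv.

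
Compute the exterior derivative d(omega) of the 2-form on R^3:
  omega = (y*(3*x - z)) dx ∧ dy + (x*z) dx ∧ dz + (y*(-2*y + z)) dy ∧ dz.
d(omega) = (-y) dx ∧ dy ∧ dz

For a 2-form omega = sum_{i<j} g_{ij} dx_i ∧ dx_j, the exterior derivative is
  d(omega) = sum_{i<j} d(g_{ij}) ∧ dx_i ∧ dx_j = sum_{i<j, k} (∂g_{ij}/∂x_k) dx_k ∧ dx_i ∧ dx_j.
Expand each term, using dx_k ∧ dx_i ∧ dx_j = sgn(permutation) dx_{(a)} ∧ dx_{(b)} ∧ dx_{(c)} with (a < b < c) sorted:
  d(y*(3*x - z)) includes (∂/∂z)(y*(3*x - z)) dz = (-y) dz, which multiplied by dx ∧ dy gives (-y) dx ∧ dy ∧ dz
Collecting like 3-forms: d(omega) = (-y) dx ∧ dy ∧ dz.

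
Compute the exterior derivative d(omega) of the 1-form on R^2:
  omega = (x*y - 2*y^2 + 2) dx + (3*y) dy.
d(omega) = (-x + 4*y) dx ∧ dy

For a 1-form omega = sum_i f_i dx_i, the exterior derivative is
  d(omega) = sum_{i < j} (∂f_j/∂x_i - ∂f_i/∂x_j) dx_i ∧ dx_j.
  coefficient of dx ∧ dy: ∂f_2/∂x - ∂f_1/∂y = ∂(3*y)/∂x - ∂(x*y - 2*y^2 + 2)/∂y = -x + 4*y
Assembling: d(omega) = (-x + 4*y) dx ∧ dy.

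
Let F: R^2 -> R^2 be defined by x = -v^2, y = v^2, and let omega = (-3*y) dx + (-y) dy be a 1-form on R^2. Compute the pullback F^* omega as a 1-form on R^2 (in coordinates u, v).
F^* omega = (4*v^3) dv

Using F^*(f dg) = (f ∘ F) d(g ∘ F), substitute each coordinate x_i by F_i(u, v) in f_i, and replace dx_i by d F_i = (∂F_i/∂u) du + (∂F_i/∂v) dv.
  For the x component: f_1(F) = -3*v^2; d F_1 = (0) du + (-2*v) dv
  For the y component: f_2(F) = -v^2; d F_2 = (0) du + (2*v) dv
Combining and collecting du, dv coefficients:
  coeff of du: 0
  coeff of dv: 4*v^3
F^* omega = (4*v^3) dv.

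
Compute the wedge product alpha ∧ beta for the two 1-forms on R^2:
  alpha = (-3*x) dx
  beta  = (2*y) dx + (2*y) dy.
alpha ∧ beta = (-6*x*y) dx ∧ dy

Distribute the wedge, using dx_i ∧ dx_j = -dx_j ∧ dx_i and dx_i ∧ dx_i = 0. For each pair (i, j) with i < j, the coefficient of dx_i ∧ dx_j in alpha ∧ beta is (alpha_i * beta_j - alpha_j * beta_i). Collecting: alpha ∧ beta = (-6*x*y) dx ∧ dy.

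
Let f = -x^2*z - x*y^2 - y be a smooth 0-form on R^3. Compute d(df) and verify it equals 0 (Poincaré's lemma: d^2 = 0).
d(df) = 0

Step 1: df = sum_i (∂f/∂x_i) dx_i = (-2*x*z - y^2) dx + (-2*x*y - 1) dy + (-x^2) dz.
Step 2: Apply d again. Using the 1-form formula, the coefficient of dx ∧ dy in d(df) is ∂^2 f/∂x ∂y - ∂^2 f/∂y ∂x = (-2*y) - (-2*y) = 0 (equality of mixed partials for smooth f).
Similarly for dx ∧ dz and dy ∧ dz — all coefficients vanish. So d(df) = 0.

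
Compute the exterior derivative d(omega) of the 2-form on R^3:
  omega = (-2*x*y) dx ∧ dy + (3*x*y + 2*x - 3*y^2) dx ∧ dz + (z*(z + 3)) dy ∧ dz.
d(omega) = (-3*x + 6*y) dx ∧ dy ∧ dz

For a 2-form omega = sum_{i<j} g_{ij} dx_i ∧ dx_j, the exterior derivative is
  d(omega) = sum_{i<j} d(g_{ij}) ∧ dx_i ∧ dx_j = sum_{i<j, k} (∂g_{ij}/∂x_k) dx_k ∧ dx_i ∧ dx_j.
Expand each term, using dx_k ∧ dx_i ∧ dx_j = sgn(permutation) dx_{(a)} ∧ dx_{(b)} ∧ dx_{(c)} with (a < b < c) sorted:
  d(3*x*y + 2*x - 3*y^2) includes (∂/∂y)(3*x*y + 2*x - 3*y^2) dy = (3*x - 6*y) dy, which multiplied by dx ∧ dz gives (-3*x + 6*y) dx ∧ dy ∧ dz
Collecting like 3-forms: d(omega) = (-3*x + 6*y) dx ∧ dy ∧ dz.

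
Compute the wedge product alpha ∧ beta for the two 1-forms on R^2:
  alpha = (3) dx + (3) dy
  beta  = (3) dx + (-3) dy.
alpha ∧ beta = (-18) dx ∧ dy

Distribute the wedge, using dx_i ∧ dx_j = -dx_j ∧ dx_i and dx_i ∧ dx_i = 0. For each pair (i, j) with i < j, the coefficient of dx_i ∧ dx_j in alpha ∧ beta is (alpha_i * beta_j - alpha_j * beta_i). Collecting: alpha ∧ beta = (-18) dx ∧ dy.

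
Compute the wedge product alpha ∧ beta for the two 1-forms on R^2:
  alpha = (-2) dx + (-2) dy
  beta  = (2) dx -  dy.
alpha ∧ beta = (6) dx ∧ dy

Distribute the wedge, using dx_i ∧ dx_j = -dx_j ∧ dx_i and dx_i ∧ dx_i = 0. For each pair (i, j) with i < j, the coefficient of dx_i ∧ dx_j in alpha ∧ beta is (alpha_i * beta_j - alpha_j * beta_i). Collecting: alpha ∧ beta = (6) dx ∧ dy.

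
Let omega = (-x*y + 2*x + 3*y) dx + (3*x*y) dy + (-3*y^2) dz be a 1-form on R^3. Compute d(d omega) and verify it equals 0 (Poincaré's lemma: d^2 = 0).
d(d omega) = 0

Step 1: d omega = sum_{i<j} (∂f_j/∂x_i - ∂f_i/∂x_j) dx_i ∧ dx_j:
  coeff of dx ∧ dy: x + 3*y - 3
  coeff of dx ∧ dz: 0
  coeff of dy ∧ dz: -6*y
Step 2: Apply d again to each 2-form coefficient. The only possible 3-form in R^3 is dx ∧ dy ∧ dz, with coefficient
  ∂(coeff of dy∧dz)/∂x - ∂(coeff of dx∧dz)/∂y + ∂(coeff of dx∧dy)/∂z
  = ∂/∂x (-6*y) - ∂/∂y (0) + ∂/∂z (x + 3*y - 3).
Each of these terms simplifies to sums of mixed partials that cancel in pairs. The result is 0 (by equality of mixed partials for smooth functions — Schwarz / Clairaut).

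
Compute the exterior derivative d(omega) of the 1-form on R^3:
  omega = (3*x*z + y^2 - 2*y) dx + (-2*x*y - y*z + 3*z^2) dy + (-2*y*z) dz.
d(omega) = (2 - 4*y) dx ∧ dy + (-3*x) dx ∧ dz + (y - 8*z) dy ∧ dz

For a 1-form omega = sum_i f_i dx_i, the exterior derivative is
  d(omega) = sum_{i < j} (∂f_j/∂x_i - ∂f_i/∂x_j) dx_i ∧ dx_j.
  coefficient of dx ∧ dy: ∂f_2/∂x - ∂f_1/∂y = ∂(-2*x*y - y*z + 3*z^2)/∂x - ∂(3*x*z + y^2 - 2*y)/∂y = 2 - 4*y
  coefficient of dx ∧ dz: ∂f_3/∂x - ∂f_1/∂z = ∂(-2*y*z)/∂x - ∂(3*x*z + y^2 - 2*y)/∂z = -3*x
  coefficient of dy ∧ dz: ∂f_3/∂y - ∂f_2/∂z = ∂(-2*y*z)/∂y - ∂(-2*x*y - y*z + 3*z^2)/∂z = y - 8*z
Assembling: d(omega) = (2 - 4*y) dx ∧ dy + (-3*x) dx ∧ dz + (y - 8*z) dy ∧ dz.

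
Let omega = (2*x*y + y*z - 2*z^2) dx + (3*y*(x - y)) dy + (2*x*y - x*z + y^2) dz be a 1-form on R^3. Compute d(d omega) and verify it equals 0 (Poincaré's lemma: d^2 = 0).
d(d omega) = 0

Step 1: d omega = sum_{i<j} (∂f_j/∂x_i - ∂f_i/∂x_j) dx_i ∧ dx_j:
  coeff of dx ∧ dy: -2*x + 3*y - z
  coeff of dx ∧ dz: y + 3*z
  coeff of dy ∧ dz: 2*x + 2*y
Step 2: Apply d again to each 2-form coefficient. The only possible 3-form in R^3 is dx ∧ dy ∧ dz, with coefficient
  ∂(coeff of dy∧dz)/∂x - ∂(coeff of dx∧dz)/∂y + ∂(coeff of dx∧dy)/∂z
  = ∂/∂x (2*x + 2*y) - ∂/∂y (y + 3*z) + ∂/∂z (-2*x + 3*y - z).
Each of these terms simplifies to sums of mixed partials that cancel in pairs. The result is 0 (by equality of mixed partials for smooth functions — Schwarz / Clairaut).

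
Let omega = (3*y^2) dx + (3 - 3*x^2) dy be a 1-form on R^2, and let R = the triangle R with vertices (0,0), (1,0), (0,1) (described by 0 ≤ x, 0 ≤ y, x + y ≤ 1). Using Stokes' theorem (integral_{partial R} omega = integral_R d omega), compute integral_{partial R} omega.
integral_(partial R) omega = -2

Stokes: integral_partial_R omega = integral_R d omega with d omega = (∂Q/∂x - ∂P/∂y) dx ∧ dy.
  ∂Q/∂x = -6*x
  ∂P/∂y = 6*y
  integrand = ∂Q/∂x - ∂P/∂y = -6*x - 6*y.
Integrating over R: integral_0^1 integral_0^{1-x} (-6*x - 6*y) dy dx = -2.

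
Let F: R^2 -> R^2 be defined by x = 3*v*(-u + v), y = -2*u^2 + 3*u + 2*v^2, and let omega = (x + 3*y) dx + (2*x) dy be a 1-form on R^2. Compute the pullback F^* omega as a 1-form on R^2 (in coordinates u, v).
F^* omega = (3*v*(14*u^2 - 5*u*v - 15*u - 9*v^2 + 6*v)) du + (18*u^3 - 27*u^2*v - 27*u^2 - 69*u*v^2 + 54*u*v + 78*v^3) dv

Using F^*(f dg) = (f ∘ F) d(g ∘ F), substitute each coordinate x_i by F_i(u, v) in f_i, and replace dx_i by d F_i = (∂F_i/∂u) du + (∂F_i/∂v) dv.
  For the x component: f_1(F) = -6*u^2 - 3*u*v + 9*u + 9*v^2; d F_1 = (-3*v) du + (-3*u + 6*v) dv
  For the y component: f_2(F) = 6*v*(-u + v); d F_2 = (3 - 4*u) du + (4*v) dv
Combining and collecting du, dv coefficients:
  coeff of du: 3*v*(14*u^2 - 5*u*v - 15*u - 9*v^2 + 6*v)
  coeff of dv: 18*u^3 - 27*u^2*v - 27*u^2 - 69*u*v^2 + 54*u*v + 78*v^3
F^* omega = (3*v*(14*u^2 - 5*u*v - 15*u - 9*v^2 + 6*v)) du + (18*u^3 - 27*u^2*v - 27*u^2 - 69*u*v^2 + 54*u*v + 78*v^3) dv.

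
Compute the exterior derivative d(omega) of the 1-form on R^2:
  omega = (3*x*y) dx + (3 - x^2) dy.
d(omega) = (-5*x) dx ∧ dy

For a 1-form omega = sum_i f_i dx_i, the exterior derivative is
  d(omega) = sum_{i < j} (∂f_j/∂x_i - ∂f_i/∂x_j) dx_i ∧ dx_j.
  coefficient of dx ∧ dy: ∂f_2/∂x - ∂f_1/∂y = ∂(3 - x^2)/∂x - ∂(3*x*y)/∂y = -5*x
Assembling: d(omega) = (-5*x) dx ∧ dy.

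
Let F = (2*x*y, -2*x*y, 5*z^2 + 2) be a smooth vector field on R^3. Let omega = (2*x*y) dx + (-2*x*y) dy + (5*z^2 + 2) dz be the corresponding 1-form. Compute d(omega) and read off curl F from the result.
d(omega) = (0) dy ∧ dz + (0) dz ∧ dx + (-2*x - 2*y) dx ∧ dy; curl F = (0, 0, -2*x - 2*y)

d omega = sum_{i<j} (∂f_j/∂x_i - ∂f_i/∂x_j) dx_i ∧ dx_j. Under the identification (dy ∧ dz, dz ∧ dx, dx ∧ dy) ↔ (e_x, e_y, e_z), the coefficients are exactly the components of curl F. Compute:
  ∂R/∂y - ∂Q/∂z = (0) - (0) = 0
  ∂P/∂z - ∂R/∂x = (0) - (0) = 0
  ∂Q/∂x - ∂P/∂y = (-2*y) - (2*x) = -2*x - 2*y.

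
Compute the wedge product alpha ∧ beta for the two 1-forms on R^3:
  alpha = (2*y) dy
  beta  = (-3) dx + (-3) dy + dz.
alpha ∧ beta = (6*y) dx ∧ dy + (2*y) dy ∧ dz

Distribute the wedge, using dx_i ∧ dx_j = -dx_j ∧ dx_i and dx_i ∧ dx_i = 0. For each pair (i, j) with i < j, the coefficient of dx_i ∧ dx_j in alpha ∧ beta is (alpha_i * beta_j - alpha_j * beta_i). Collecting: alpha ∧ beta = (6*y) dx ∧ dy + (2*y) dy ∧ dz.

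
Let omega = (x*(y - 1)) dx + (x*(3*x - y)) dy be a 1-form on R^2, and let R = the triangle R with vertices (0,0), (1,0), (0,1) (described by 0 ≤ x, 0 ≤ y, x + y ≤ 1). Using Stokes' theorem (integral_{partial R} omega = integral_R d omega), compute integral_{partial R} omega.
integral_(partial R) omega = 2/3

Stokes: integral_partial_R omega = integral_R d omega with d omega = (∂Q/∂x - ∂P/∂y) dx ∧ dy.
  ∂Q/∂x = 6*x - y
  ∂P/∂y = x
  integrand = ∂Q/∂x - ∂P/∂y = 5*x - y.
Integrating over R: integral_0^1 integral_0^{1-x} (5*x - y) dy dx = 2/3.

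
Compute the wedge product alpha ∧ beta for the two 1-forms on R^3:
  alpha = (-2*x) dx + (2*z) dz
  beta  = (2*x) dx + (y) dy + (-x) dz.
alpha ∧ beta = (-2*x*y) dx ∧ dy + (2*x*(x - 2*z)) dx ∧ dz + (-2*y*z) dy ∧ dz

Distribute the wedge, using dx_i ∧ dx_j = -dx_j ∧ dx_i and dx_i ∧ dx_i = 0. For each pair (i, j) with i < j, the coefficient of dx_i ∧ dx_j in alpha ∧ beta is (alpha_i * beta_j - alpha_j * beta_i). Collecting: alpha ∧ beta = (-2*x*y) dx ∧ dy + (2*x*(x - 2*z)) dx ∧ dz + (-2*y*z) dy ∧ dz.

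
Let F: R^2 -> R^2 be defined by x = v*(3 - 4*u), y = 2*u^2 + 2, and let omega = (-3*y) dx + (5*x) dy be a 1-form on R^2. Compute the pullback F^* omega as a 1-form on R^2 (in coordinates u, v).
F^* omega = (4*v*(-14*u^2 + 15*u + 6)) du + (24*u^3 - 18*u^2 + 24*u - 18) dv

Using F^*(f dg) = (f ∘ F) d(g ∘ F), substitute each coordinate x_i by F_i(u, v) in f_i, and replace dx_i by d F_i = (∂F_i/∂u) du + (∂F_i/∂v) dv.
  For the x component: f_1(F) = -6*u^2 - 6; d F_1 = (-4*v) du + (3 - 4*u) dv
  For the y component: f_2(F) = 5*v*(3 - 4*u); d F_2 = (4*u) du + (0) dv
Combining and collecting du, dv coefficients:
  coeff of du: 4*v*(-14*u^2 + 15*u + 6)
  coeff of dv: 24*u^3 - 18*u^2 + 24*u - 18
F^* omega = (4*v*(-14*u^2 + 15*u + 6)) du + (24*u^3 - 18*u^2 + 24*u - 18) dv.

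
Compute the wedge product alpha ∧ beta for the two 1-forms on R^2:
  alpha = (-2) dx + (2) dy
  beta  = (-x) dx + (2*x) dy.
alpha ∧ beta = (-2*x) dx ∧ dy

Distribute the wedge, using dx_i ∧ dx_j = -dx_j ∧ dx_i and dx_i ∧ dx_i = 0. For each pair (i, j) with i < j, the coefficient of dx_i ∧ dx_j in alpha ∧ beta is (alpha_i * beta_j - alpha_j * beta_i). Collecting: alpha ∧ beta = (-2*x) dx ∧ dy.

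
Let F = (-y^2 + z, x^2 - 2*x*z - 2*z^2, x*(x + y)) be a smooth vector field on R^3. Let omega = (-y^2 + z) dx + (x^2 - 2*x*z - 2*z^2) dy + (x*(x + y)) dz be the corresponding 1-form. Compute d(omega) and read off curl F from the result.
d(omega) = (3*x + 4*z) dy ∧ dz + (-2*x - y + 1) dz ∧ dx + (2*x + 2*y - 2*z) dx ∧ dy; curl F = (3*x + 4*z, -2*x - y + 1, 2*x + 2*y - 2*z)

d omega = sum_{i<j} (∂f_j/∂x_i - ∂f_i/∂x_j) dx_i ∧ dx_j. Under the identification (dy ∧ dz, dz ∧ dx, dx ∧ dy) ↔ (e_x, e_y, e_z), the coefficients are exactly the components of curl F. Compute:
  ∂R/∂y - ∂Q/∂z = (x) - (-2*x - 4*z) = 3*x + 4*z
  ∂P/∂z - ∂R/∂x = (1) - (2*x + y) = -2*x - y + 1
  ∂Q/∂x - ∂P/∂y = (2*x - 2*z) - (-2*y) = 2*x + 2*y - 2*z.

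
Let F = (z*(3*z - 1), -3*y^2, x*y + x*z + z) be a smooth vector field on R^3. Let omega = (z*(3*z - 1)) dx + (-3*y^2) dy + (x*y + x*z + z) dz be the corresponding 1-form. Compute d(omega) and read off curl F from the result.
d(omega) = (x) dy ∧ dz + (-y + 5*z - 1) dz ∧ dx + (0) dx ∧ dy; curl F = (x, -y + 5*z - 1, 0)

d omega = sum_{i<j} (∂f_j/∂x_i - ∂f_i/∂x_j) dx_i ∧ dx_j. Under the identification (dy ∧ dz, dz ∧ dx, dx ∧ dy) ↔ (e_x, e_y, e_z), the coefficients are exactly the components of curl F. Compute:
  ∂R/∂y - ∂Q/∂z = (x) - (0) = x
  ∂P/∂z - ∂R/∂x = (6*z - 1) - (y + z) = -y + 5*z - 1
  ∂Q/∂x - ∂P/∂y = (0) - (0) = 0.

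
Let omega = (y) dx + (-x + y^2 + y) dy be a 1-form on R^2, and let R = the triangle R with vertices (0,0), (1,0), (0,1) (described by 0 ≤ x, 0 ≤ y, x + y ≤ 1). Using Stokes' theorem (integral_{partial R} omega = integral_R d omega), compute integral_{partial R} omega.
integral_(partial R) omega = -1

Stokes: integral_partial_R omega = integral_R d omega with d omega = (∂Q/∂x - ∂P/∂y) dx ∧ dy.
  ∂Q/∂x = -1
  ∂P/∂y = 1
  integrand = ∂Q/∂x - ∂P/∂y = -2.
Integrating over R: integral_0^1 integral_0^{1-x} (-2) dy dx = -1.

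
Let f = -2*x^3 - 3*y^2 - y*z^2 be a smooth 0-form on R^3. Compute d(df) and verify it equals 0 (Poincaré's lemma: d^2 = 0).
d(df) = 0

Step 1: df = sum_i (∂f/∂x_i) dx_i = (-6*x^2) dx + (-6*y - z^2) dy + (-2*y*z) dz.
Step 2: Apply d again. Using the 1-form formula, the coefficient of dx ∧ dy in d(df) is ∂^2 f/∂x ∂y - ∂^2 f/∂y ∂x = (0) - (0) = 0 (equality of mixed partials for smooth f).
Similarly for dx ∧ dz and dy ∧ dz — all coefficients vanish. So d(df) = 0.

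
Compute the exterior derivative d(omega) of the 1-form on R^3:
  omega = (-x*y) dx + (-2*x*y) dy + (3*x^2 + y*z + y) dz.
d(omega) = (x - 2*y) dx ∧ dy + (6*x) dx ∧ dz + (z + 1) dy ∧ dz

For a 1-form omega = sum_i f_i dx_i, the exterior derivative is
  d(omega) = sum_{i < j} (∂f_j/∂x_i - ∂f_i/∂x_j) dx_i ∧ dx_j.
  coefficient of dx ∧ dy: ∂f_2/∂x - ∂f_1/∂y = ∂(-2*x*y)/∂x - ∂(-x*y)/∂y = x - 2*y
  coefficient of dx ∧ dz: ∂f_3/∂x - ∂f_1/∂z = ∂(3*x^2 + y*z + y)/∂x - ∂(-x*y)/∂z = 6*x
  coefficient of dy ∧ dz: ∂f_3/∂y - ∂f_2/∂z = ∂(3*x^2 + y*z + y)/∂y - ∂(-2*x*y)/∂z = z + 1
Assembling: d(omega) = (x - 2*y) dx ∧ dy + (6*x) dx ∧ dz + (z + 1) dy ∧ dz.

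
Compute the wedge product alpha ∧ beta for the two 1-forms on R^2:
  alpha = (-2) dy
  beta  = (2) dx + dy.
alpha ∧ beta = (4) dx ∧ dy

Distribute the wedge, using dx_i ∧ dx_j = -dx_j ∧ dx_i and dx_i ∧ dx_i = 0. For each pair (i, j) with i < j, the coefficient of dx_i ∧ dx_j in alpha ∧ beta is (alpha_i * beta_j - alpha_j * beta_i). Collecting: alpha ∧ beta = (4) dx ∧ dy.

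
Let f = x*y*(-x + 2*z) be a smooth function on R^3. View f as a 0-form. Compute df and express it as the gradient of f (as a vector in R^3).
df = (2*y*(-x + z)) dx + (x*(-x + 2*z)) dy + (2*x*y) dz; grad f = (2*y*(-x + z), x*(-x + 2*z), 2*x*y)

For a 0-form f, d f = (∂f/∂x) dx + (∂f/∂y) dy + (∂f/∂z) dz. The components of the vector representation are exactly the entries of grad f in Cartesian coordinates:
  ∂f/∂x = 2*y*(-x + z)
  ∂f/∂y = x*(-x + 2*z)
  ∂f/∂z = 2*x*y.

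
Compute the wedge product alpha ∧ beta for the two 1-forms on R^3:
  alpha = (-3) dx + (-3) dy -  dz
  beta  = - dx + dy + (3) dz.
alpha ∧ beta = (-6) dx ∧ dy + (-10) dx ∧ dz + (-8) dy ∧ dz

Distribute the wedge, using dx_i ∧ dx_j = -dx_j ∧ dx_i and dx_i ∧ dx_i = 0. For each pair (i, j) with i < j, the coefficient of dx_i ∧ dx_j in alpha ∧ beta is (alpha_i * beta_j - alpha_j * beta_i). Collecting: alpha ∧ beta = (-6) dx ∧ dy + (-10) dx ∧ dz + (-8) dy ∧ dz.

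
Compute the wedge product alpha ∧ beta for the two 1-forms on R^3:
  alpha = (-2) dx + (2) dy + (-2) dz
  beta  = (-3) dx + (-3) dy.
alpha ∧ beta = (12) dx ∧ dy + (-6) dx ∧ dz + (-6) dy ∧ dz

Distribute the wedge, using dx_i ∧ dx_j = -dx_j ∧ dx_i and dx_i ∧ dx_i = 0. For each pair (i, j) with i < j, the coefficient of dx_i ∧ dx_j in alpha ∧ beta is (alpha_i * beta_j - alpha_j * beta_i). Collecting: alpha ∧ beta = (12) dx ∧ dy + (-6) dx ∧ dz + (-6) dy ∧ dz.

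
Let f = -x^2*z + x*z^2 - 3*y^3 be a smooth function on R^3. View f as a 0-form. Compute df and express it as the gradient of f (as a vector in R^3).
df = (z*(-2*x + z)) dx + (-9*y^2) dy + (x*(-x + 2*z)) dz; grad f = (z*(-2*x + z), -9*y^2, x*(-x + 2*z))

For a 0-form f, d f = (∂f/∂x) dx + (∂f/∂y) dy + (∂f/∂z) dz. The components of the vector representation are exactly the entries of grad f in Cartesian coordinates:
  ∂f/∂x = z*(-2*x + z)
  ∂f/∂y = -9*y^2
  ∂f/∂z = x*(-x + 2*z).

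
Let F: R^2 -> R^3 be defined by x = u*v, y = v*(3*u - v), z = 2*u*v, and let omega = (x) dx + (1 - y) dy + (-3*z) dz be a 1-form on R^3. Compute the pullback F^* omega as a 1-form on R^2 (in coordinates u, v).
F^* omega = (v*(-20*u*v + 3*v^2 + 3)) du + (-20*u^2*v + 9*u*v^2 + 3*u - 2*v^3 - 2*v) dv

Using F^*(f dg) = (f ∘ F) d(g ∘ F), substitute each coordinate x_i by F_i(u, v) in f_i, and replace dx_i by d F_i = (∂F_i/∂u) du + (∂F_i/∂v) dv.
  For the x component: f_1(F) = u*v; d F_1 = (v) du + (u) dv
  For the y component: f_2(F) = -3*u*v + v^2 + 1; d F_2 = (3*v) du + (3*u - 2*v) dv
  For the z component: f_3(F) = -6*u*v; d F_3 = (2*v) du + (2*u) dv
Combining and collecting du, dv coefficients:
  coeff of du: v*(-20*u*v + 3*v^2 + 3)
  coeff of dv: -20*u^2*v + 9*u*v^2 + 3*u - 2*v^3 - 2*v
F^* omega = (v*(-20*u*v + 3*v^2 + 3)) du + (-20*u^2*v + 9*u*v^2 + 3*u - 2*v^3 - 2*v) dv.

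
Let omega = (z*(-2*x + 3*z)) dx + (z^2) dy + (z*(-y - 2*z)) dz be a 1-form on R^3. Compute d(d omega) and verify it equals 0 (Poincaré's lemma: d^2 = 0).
d(d omega) = 0

Step 1: d omega = sum_{i<j} (∂f_j/∂x_i - ∂f_i/∂x_j) dx_i ∧ dx_j:
  coeff of dx ∧ dy: 0
  coeff of dx ∧ dz: 2*x - 6*z
  coeff of dy ∧ dz: -3*z
Step 2: Apply d again to each 2-form coefficient. The only possible 3-form in R^3 is dx ∧ dy ∧ dz, with coefficient
  ∂(coeff of dy∧dz)/∂x - ∂(coeff of dx∧dz)/∂y + ∂(coeff of dx∧dy)/∂z
  = ∂/∂x (-3*z) - ∂/∂y (2*x - 6*z) + ∂/∂z (0).
Each of these terms simplifies to sums of mixed partials that cancel in pairs. The result is 0 (by equality of mixed partials for smooth functions — Schwarz / Clairaut).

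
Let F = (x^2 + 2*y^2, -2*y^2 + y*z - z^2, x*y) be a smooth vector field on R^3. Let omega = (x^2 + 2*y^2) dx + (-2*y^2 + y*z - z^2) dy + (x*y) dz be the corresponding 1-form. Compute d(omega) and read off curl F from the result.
d(omega) = (x - y + 2*z) dy ∧ dz + (-y) dz ∧ dx + (-4*y) dx ∧ dy; curl F = (x - y + 2*z, -y, -4*y)

d omega = sum_{i<j} (∂f_j/∂x_i - ∂f_i/∂x_j) dx_i ∧ dx_j. Under the identification (dy ∧ dz, dz ∧ dx, dx ∧ dy) ↔ (e_x, e_y, e_z), the coefficients are exactly the components of curl F. Compute:
  ∂R/∂y - ∂Q/∂z = (x) - (y - 2*z) = x - y + 2*z
  ∂P/∂z - ∂R/∂x = (0) - (y) = -y
  ∂Q/∂x - ∂P/∂y = (0) - (4*y) = -4*y.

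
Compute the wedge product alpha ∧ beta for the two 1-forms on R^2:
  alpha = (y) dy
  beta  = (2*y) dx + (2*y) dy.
alpha ∧ beta = (-2*y^2) dx ∧ dy

Distribute the wedge, using dx_i ∧ dx_j = -dx_j ∧ dx_i and dx_i ∧ dx_i = 0. For each pair (i, j) with i < j, the coefficient of dx_i ∧ dx_j in alpha ∧ beta is (alpha_i * beta_j - alpha_j * beta_i). Collecting: alpha ∧ beta = (-2*y^2) dx ∧ dy.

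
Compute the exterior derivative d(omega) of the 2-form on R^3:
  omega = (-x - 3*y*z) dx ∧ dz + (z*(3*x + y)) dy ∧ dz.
d(omega) = (6*z) dx ∧ dy ∧ dz

For a 2-form omega = sum_{i<j} g_{ij} dx_i ∧ dx_j, the exterior derivative is
  d(omega) = sum_{i<j} d(g_{ij}) ∧ dx_i ∧ dx_j = sum_{i<j, k} (∂g_{ij}/∂x_k) dx_k ∧ dx_i ∧ dx_j.
Expand each term, using dx_k ∧ dx_i ∧ dx_j = sgn(permutation) dx_{(a)} ∧ dx_{(b)} ∧ dx_{(c)} with (a < b < c) sorted:
  d(-x - 3*y*z) includes (∂/∂y)(-x - 3*y*z) dy = (-3*z) dy, which multiplied by dx ∧ dz gives (3*z) dx ∧ dy ∧ dz
  d(z*(3*x + y)) includes (∂/∂x)(z*(3*x + y)) dx = (3*z) dx, which multiplied by dy ∧ dz gives (3*z) dx ∧ dy ∧ dz
Collecting like 3-forms: d(omega) = (6*z) dx ∧ dy ∧ dz.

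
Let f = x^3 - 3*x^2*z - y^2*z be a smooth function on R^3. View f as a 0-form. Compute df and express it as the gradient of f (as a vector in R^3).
df = (3*x*(x - 2*z)) dx + (-2*y*z) dy + (-3*x^2 - y^2) dz; grad f = (3*x*(x - 2*z), -2*y*z, -3*x^2 - y^2)

For a 0-form f, d f = (∂f/∂x) dx + (∂f/∂y) dy + (∂f/∂z) dz. The components of the vector representation are exactly the entries of grad f in Cartesian coordinates:
  ∂f/∂x = 3*x*(x - 2*z)
  ∂f/∂y = -2*y*z
  ∂f/∂z = -3*x^2 - y^2.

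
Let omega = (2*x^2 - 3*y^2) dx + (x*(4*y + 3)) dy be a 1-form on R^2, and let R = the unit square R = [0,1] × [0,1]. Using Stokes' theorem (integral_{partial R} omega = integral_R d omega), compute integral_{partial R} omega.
integral_(partial R) omega = 8

Stokes: integral_partial_R omega = integral_R d omega with d omega = (∂Q/∂x - ∂P/∂y) dx ∧ dy.
  ∂Q/∂x = 4*y + 3
  ∂P/∂y = -6*y
  integrand = ∂Q/∂x - ∂P/∂y = 10*y + 3.
Integrating over R: integral_0^1 integral_0^1 (10*y + 3) dx dy = 8.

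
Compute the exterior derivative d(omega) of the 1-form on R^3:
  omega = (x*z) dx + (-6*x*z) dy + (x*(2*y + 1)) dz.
d(omega) = (-6*z) dx ∧ dy + (-x + 2*y + 1) dx ∧ dz + (8*x) dy ∧ dz

For a 1-form omega = sum_i f_i dx_i, the exterior derivative is
  d(omega) = sum_{i < j} (∂f_j/∂x_i - ∂f_i/∂x_j) dx_i ∧ dx_j.
  coefficient of dx ∧ dy: ∂f_2/∂x - ∂f_1/∂y = ∂(-6*x*z)/∂x - ∂(x*z)/∂y = -6*z
  coefficient of dx ∧ dz: ∂f_3/∂x - ∂f_1/∂z = ∂(x*(2*y + 1))/∂x - ∂(x*z)/∂z = -x + 2*y + 1
  coefficient of dy ∧ dz: ∂f_3/∂y - ∂f_2/∂z = ∂(x*(2*y + 1))/∂y - ∂(-6*x*z)/∂z = 8*x
Assembling: d(omega) = (-6*z) dx ∧ dy + (-x + 2*y + 1) dx ∧ dz + (8*x) dy ∧ dz.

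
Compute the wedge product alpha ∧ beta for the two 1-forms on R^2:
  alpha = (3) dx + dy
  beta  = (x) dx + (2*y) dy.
alpha ∧ beta = (-x + 6*y) dx ∧ dy

Distribute the wedge, using dx_i ∧ dx_j = -dx_j ∧ dx_i and dx_i ∧ dx_i = 0. For each pair (i, j) with i < j, the coefficient of dx_i ∧ dx_j in alpha ∧ beta is (alpha_i * beta_j - alpha_j * beta_i). Collecting: alpha ∧ beta = (-x + 6*y) dx ∧ dy.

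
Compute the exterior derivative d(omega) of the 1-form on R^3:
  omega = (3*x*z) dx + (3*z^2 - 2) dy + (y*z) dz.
d(omega) = (-3*x) dx ∧ dz + (-5*z) dy ∧ dz

For a 1-form omega = sum_i f_i dx_i, the exterior derivative is
  d(omega) = sum_{i < j} (∂f_j/∂x_i - ∂f_i/∂x_j) dx_i ∧ dx_j.
  coefficient of dx ∧ dz: ∂f_3/∂x - ∂f_1/∂z = ∂(y*z)/∂x - ∂(3*x*z)/∂z = -3*x
  coefficient of dy ∧ dz: ∂f_3/∂y - ∂f_2/∂z = ∂(y*z)/∂y - ∂(3*z^2 - 2)/∂z = -5*z
Assembling: d(omega) = (-3*x) dx ∧ dz + (-5*z) dy ∧ dz.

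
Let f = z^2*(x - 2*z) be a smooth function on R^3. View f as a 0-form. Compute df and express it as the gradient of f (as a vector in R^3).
df = (z^2) dx + (0) dy + (2*z*(x - 3*z)) dz; grad f = (z^2, 0, 2*z*(x - 3*z))

For a 0-form f, d f = (∂f/∂x) dx + (∂f/∂y) dy + (∂f/∂z) dz. The components of the vector representation are exactly the entries of grad f in Cartesian coordinates:
  ∂f/∂x = z^2
  ∂f/∂y = 0
  ∂f/∂z = 2*z*(x - 3*z).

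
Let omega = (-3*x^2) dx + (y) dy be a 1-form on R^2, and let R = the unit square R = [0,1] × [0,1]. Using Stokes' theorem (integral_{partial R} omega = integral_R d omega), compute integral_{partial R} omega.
integral_(partial R) omega = 0

Stokes: integral_partial_R omega = integral_R d omega with d omega = (∂Q/∂x - ∂P/∂y) dx ∧ dy.
  ∂Q/∂x = 0
  ∂P/∂y = 0
  integrand = ∂Q/∂x - ∂P/∂y = 0.
Integrating over R: integral_0^1 integral_0^1 (0) dx dy = 0.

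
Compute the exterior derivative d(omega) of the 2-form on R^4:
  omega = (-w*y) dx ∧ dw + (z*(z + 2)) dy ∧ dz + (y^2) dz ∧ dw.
d(omega) = (w) dx ∧ dy ∧ dw + (2*y) dy ∧ dz ∧ dw

For a 2-form omega = sum_{i<j} g_{ij} dx_i ∧ dx_j, the exterior derivative is
  d(omega) = sum_{i<j} d(g_{ij}) ∧ dx_i ∧ dx_j = sum_{i<j, k} (∂g_{ij}/∂x_k) dx_k ∧ dx_i ∧ dx_j.
Expand each term, using dx_k ∧ dx_i ∧ dx_j = sgn(permutation) dx_{(a)} ∧ dx_{(b)} ∧ dx_{(c)} with (a < b < c) sorted:
  d(-w*y) includes (∂/∂y)(-w*y) dy = (-w) dy, which multiplied by dx ∧ dw gives (w) dx ∧ dy ∧ dw
  d(y^2) includes (∂/∂y)(y^2) dy = (2*y) dy, which multiplied by dz ∧ dw gives (2*y) dy ∧ dz ∧ dw
Collecting like 3-forms: d(omega) = (w) dx ∧ dy ∧ dw + (2*y) dy ∧ dz ∧ dw.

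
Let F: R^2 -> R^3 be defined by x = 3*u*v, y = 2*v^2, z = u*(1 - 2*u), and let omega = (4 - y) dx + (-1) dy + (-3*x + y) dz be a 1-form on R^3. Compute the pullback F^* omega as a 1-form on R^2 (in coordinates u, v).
F^* omega = (v*(36*u^2 - 8*u*v - 9*u - 6*v^2 + 2*v + 12)) du + (-6*u*v^2 + 12*u - 4*v) dv

Using F^*(f dg) = (f ∘ F) d(g ∘ F), substitute each coordinate x_i by F_i(u, v) in f_i, and replace dx_i by d F_i = (∂F_i/∂u) du + (∂F_i/∂v) dv.
  For the x component: f_1(F) = 4 - 2*v^2; d F_1 = (3*v) du + (3*u) dv
  For the y component: f_2(F) = -1; d F_2 = (0) du + (4*v) dv
  For the z component: f_3(F) = v*(-9*u + 2*v); d F_3 = (1 - 4*u) du + (0) dv
Combining and collecting du, dv coefficients:
  coeff of du: v*(36*u^2 - 8*u*v - 9*u - 6*v^2 + 2*v + 12)
  coeff of dv: -6*u*v^2 + 12*u - 4*v
F^* omega = (v*(36*u^2 - 8*u*v - 9*u - 6*v^2 + 2*v + 12)) du + (-6*u*v^2 + 12*u - 4*v) dv.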